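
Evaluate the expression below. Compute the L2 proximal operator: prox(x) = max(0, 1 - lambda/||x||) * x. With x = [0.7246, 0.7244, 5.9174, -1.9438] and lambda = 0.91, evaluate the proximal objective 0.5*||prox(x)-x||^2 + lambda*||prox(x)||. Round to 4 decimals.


Step 1: Compute ||x||.
||x|| = 6.3122
Step 2: Compute scaling factor.
scale = max(0, 1 - 0.91/6.3122) = 0.8558
Step 3: prox(x) = [0.6201, 0.62, 5.0643, -1.6636]
||prox(x)|| = 5.4022
Step 4: Proximal objective.
0.5*||prox-x||^2 = 0.4141
lambda*||prox|| = 4.916
Total = 5.33


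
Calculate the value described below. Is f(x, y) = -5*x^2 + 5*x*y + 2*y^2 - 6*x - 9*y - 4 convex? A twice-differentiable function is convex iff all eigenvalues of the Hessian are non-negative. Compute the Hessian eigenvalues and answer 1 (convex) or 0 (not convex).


The Hessian of f(x,y) = -5*x^2 + 5*x*y + 2*y^2 - 6*x - 9*y - 4 is:
H = [[-10, 5], [5, 4]]
Trace = -10 + 4 = -6
Determinant = -10*4 - (5)^2 = -65
Discriminant = (-6)^2 - 4*-65 = 296.0
Eigenvalues: lambda_1 = -11.6023, lambda_2 = 5.6023
The function is not convex.

0


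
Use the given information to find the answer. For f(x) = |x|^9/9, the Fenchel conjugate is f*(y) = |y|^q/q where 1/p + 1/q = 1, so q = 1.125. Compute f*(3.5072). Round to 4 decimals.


The conjugate exponent q satisfies 1/p + 1/q = 1.
p = 9, so q = 9/(9 - 1) = 1.125
|y|^q = 3.5072^1.125 = 4.1028
f*(3.5072) = 4.1028 / 1.125 = 3.6469


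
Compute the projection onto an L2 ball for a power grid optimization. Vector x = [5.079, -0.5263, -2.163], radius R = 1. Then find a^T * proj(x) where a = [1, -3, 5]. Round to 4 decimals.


Step 1: Compute ||x|| (intermediates to 6 decimals).
||x|| = sqrt(5.079^2 + (-0.5263)^2 + (-2.163)^2) = 5.545431
Step 2: Project.
Since ||x|| > R, scale = R/||x|| = 1/5.545431 = 0.180329, proj(x) = scale * x
proj(x) = [0.915891, -0.094907, -0.390052]
Step 3: Dot product.
a^T * proj(x) = 1*0.915891 - 3*(-0.094907) + 5*(-0.390052) = -0.7496


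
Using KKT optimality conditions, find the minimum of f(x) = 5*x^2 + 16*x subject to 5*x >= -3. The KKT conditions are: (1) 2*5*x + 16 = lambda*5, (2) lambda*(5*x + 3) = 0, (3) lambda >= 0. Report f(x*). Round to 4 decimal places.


Step 1: Try lambda = 0 (constraint inactive).
x_unc = -16/(2*5) = -1.6
Check: 5*-1.6 = -8.0 < -3 -- violated!
Step 2: Constraint must be active: 5*x = -3
x* = -3/5 = -0.6
lambda = (2*5*(-0.6) + 16)/5 = 2.0
Step 3: Compute optimal value.
f(x*) = 5*(-0.6)^2 + 16*(-0.6) = -7.8


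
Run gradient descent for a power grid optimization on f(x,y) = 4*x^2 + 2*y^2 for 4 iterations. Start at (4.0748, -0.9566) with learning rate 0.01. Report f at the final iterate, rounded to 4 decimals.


Gradient descent on f(x,y) = 4*x^2 + 2*y^2.
Starting point: (4.0748, -0.9566), alpha = 0.01
Step 1: grad_x = 2*4*4.0748 = 32.5984, grad_y = 2*2*-0.9566 = -3.8264
  x_1 = 4.0748 - 0.01*32.5984 = 3.7488
  y_1 = -0.9566 - 0.01*-3.8264 = -0.9183
Step 2: grad_x = 2*4*3.7488 = 29.9905, grad_y = 2*2*-0.9183 = -3.6733
  x_2 = 3.7488 - 0.01*29.9905 = 3.4489
  y_2 = -0.9183 - 0.01*-3.6733 = -0.8816
Step 3: grad_x = 2*4*3.4489 = 27.5913, grad_y = 2*2*-0.8816 = -3.5264
  x_3 = 3.4489 - 0.01*27.5913 = 3.173
  y_3 = -0.8816 - 0.01*-3.5264 = -0.8463
Step 4: grad_x = 2*4*3.173 = 25.384, grad_y = 2*2*-0.8463 = -3.3854
  x_4 = 3.173 - 0.01*25.384 = 2.9192
  y_4 = -0.8463 - 0.01*-3.3854 = -0.8125
f(2.9192, -0.8125) = 4*2.9192^2 + 2*(-0.8125)^2 = 35.4062


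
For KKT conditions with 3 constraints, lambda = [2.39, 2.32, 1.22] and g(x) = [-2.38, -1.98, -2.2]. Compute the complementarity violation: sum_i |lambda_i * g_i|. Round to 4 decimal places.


KKT complementary slackness check:
lambda_1 * g_1 = 2.39 * -2.38 = -5.6882
lambda_2 * g_2 = 2.32 * -1.98 = -4.5936
lambda_3 * g_3 = 1.22 * -2.2 = -2.684
Total violation = 5.6882 + 4.5936 + 2.684 = 12.9658


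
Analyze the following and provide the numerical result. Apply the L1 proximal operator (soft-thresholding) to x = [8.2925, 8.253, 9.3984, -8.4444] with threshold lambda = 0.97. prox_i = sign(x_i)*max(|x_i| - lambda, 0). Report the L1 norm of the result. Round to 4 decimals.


Soft-thresholding with lambda = 0.97:
prox(8.2925) = sign(8.2925)*max(|8.2925| - 0.97, 0) = 7.3225
prox(8.253) = sign(8.253)*max(|8.253| - 0.97, 0) = 7.283
prox(9.3984) = sign(9.3984)*max(|9.3984| - 0.97, 0) = 8.4284
prox(-8.4444) = sign(-8.4444)*max(|-8.4444| - 0.97, 0) = -7.4744
prox(x) = [7.3225, 7.283, 8.4284, -7.4744]
||prox(x)||_1 = 7.3225 + 7.283 + 8.4284 + 7.4744 = 30.5083


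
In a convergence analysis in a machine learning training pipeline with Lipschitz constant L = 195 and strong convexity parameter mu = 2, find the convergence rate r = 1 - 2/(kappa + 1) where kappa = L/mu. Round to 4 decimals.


Step 1: Compute the condition number.
kappa = L/mu = 195/2 = 97.5
Step 2: Compute the convergence rate.
r = 1 - 2/(kappa + 1) = 1 - 2*mu/(L + mu) = (L - mu)/(L + mu) = 193/197 = 0.9797


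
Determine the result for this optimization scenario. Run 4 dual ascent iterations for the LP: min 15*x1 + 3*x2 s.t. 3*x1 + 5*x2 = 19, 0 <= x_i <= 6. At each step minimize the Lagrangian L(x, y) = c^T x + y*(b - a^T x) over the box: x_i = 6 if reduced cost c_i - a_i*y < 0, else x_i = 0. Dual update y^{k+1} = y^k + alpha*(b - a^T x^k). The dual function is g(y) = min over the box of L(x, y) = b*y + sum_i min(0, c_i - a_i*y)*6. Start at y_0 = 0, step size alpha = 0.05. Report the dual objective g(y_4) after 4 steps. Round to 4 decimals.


Dual ascent for LP: min 15*x1 + 3*x2, 3*x1 + 5*x2 = 19, 0 <= x_i <= 6
Step 1: y^k = 0.0, reduced costs: (15.0, 3.0)
  x^k = (0.0, 0.0), subgradient = b - a^T x = 19.0
  y^{k+1} = 0.0 + 0.05*19.0 = 0.95
Step 2: y^k = 0.95, reduced costs: (12.15, -1.75)
  x^k = (0.0, 6.0), subgradient = b - a^T x = -11.0
  y^{k+1} = 0.95 + 0.05*-11.0 = 0.4
Step 3: y^k = 0.4, reduced costs: (13.8, 1.0)
  x^k = (0.0, 0.0), subgradient = b - a^T x = 19.0
  y^{k+1} = 0.4 + 0.05*19.0 = 1.35
Step 4: y^k = 1.35, reduced costs: (10.95, -3.75)
  x^k = (0.0, 6.0), subgradient = b - a^T x = -11.0
  y^{k+1} = 1.35 + 0.05*-11.0 = 0.8
Dual objective at y_4 = 0.8: reduced costs (12.6, -1.0), box minimizer x = (0.0, 6.0)
g(y_4) = b*y + (c1 - a1*y)*x1 + (c2 - a2*y)*x2 = 19*0.8 + 12.6*0.0 + (-1.0)*6.0 = 15.2 + 0.0 - 6.0 = 9.2


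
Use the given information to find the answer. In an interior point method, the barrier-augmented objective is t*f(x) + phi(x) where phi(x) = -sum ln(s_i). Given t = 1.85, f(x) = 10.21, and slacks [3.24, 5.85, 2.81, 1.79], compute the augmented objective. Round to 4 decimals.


Step 1: Compute log-barrier.
ln values: [1.1756, 1.7664, 1.0332, 0.5822]
phi = -(1.1756 + 1.7664 + 1.0332 + 0.5822) = -4.5574
Step 2: Compute augmented objective.
t*f(x) = 1.85*10.21 = 18.8885
Total = 18.8885 - 4.5574 = 14.3311


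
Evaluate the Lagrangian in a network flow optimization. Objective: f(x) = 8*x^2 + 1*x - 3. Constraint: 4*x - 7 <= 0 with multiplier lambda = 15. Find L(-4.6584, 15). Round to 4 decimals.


Step 1: Evaluate f(x).
f(-4.6584) = 8*(-4.6584)^2 + 1*(-4.6584) - 3 = 165.9471
Step 2: Evaluate g(x).
g(-4.6584) = 4*-4.6584 - 7 = -25.6336
Step 3: Compute Lagrangian.
L = 165.9471 + 15*-25.6336 = -218.5569


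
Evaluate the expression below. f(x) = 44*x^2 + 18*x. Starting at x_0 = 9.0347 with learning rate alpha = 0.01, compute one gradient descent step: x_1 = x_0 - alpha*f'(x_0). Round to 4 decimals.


We compute the gradient at x_0 and apply the update.
f'(x) = 88*x + 18
f'(9.0347) = 88*9.0347 + 18 = 813.0536
x_1 = 9.0347 - 0.01*813.0536 = 0.9042


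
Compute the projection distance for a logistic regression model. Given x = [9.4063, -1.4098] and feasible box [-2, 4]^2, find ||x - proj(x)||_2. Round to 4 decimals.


Project each component onto [-2, 4].
clip(9.4063) = 4.0, clip(-1.4098) = -1.4098
Projection = [4.0, -1.4098]
Squared diffs: [29.2281, 0.0]
Distance = sqrt(29.2281) = 5.4063


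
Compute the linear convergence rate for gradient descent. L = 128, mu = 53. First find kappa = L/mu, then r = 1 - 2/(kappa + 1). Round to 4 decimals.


Step 1: Compute the condition number.
kappa = L/mu = 128/53 = 2.4151
Step 2: Compute the convergence rate.
r = 1 - 2/(kappa + 1) = 1 - 2*mu/(L + mu) = (L - mu)/(L + mu) = 75/181 = 0.4144


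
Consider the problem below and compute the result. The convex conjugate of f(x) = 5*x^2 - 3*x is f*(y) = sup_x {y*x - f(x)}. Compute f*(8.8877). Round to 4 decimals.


f*(y) = sup_x {y*x - a*x^2 - b*x} = sup_x {(y-b)*x - a*x^2}
FOC: (y - b) - 2a*x = 0 => x* = (y - b)/(2a)
x* = (8.8877 + 3)/(2*5) = 1.1888
f*(8.8877) = (y-b)^2/(4a) = (8.8877 + 3)^2/(4*5)
= 141.3174/20 = 7.0659


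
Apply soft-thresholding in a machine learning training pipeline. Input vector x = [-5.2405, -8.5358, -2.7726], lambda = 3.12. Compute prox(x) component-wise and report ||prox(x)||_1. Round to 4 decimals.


Soft-thresholding with lambda = 3.12:
prox(-5.2405) = sign(-5.2405)*max(|-5.2405| - 3.12, 0) = -2.1205
prox(-8.5358) = sign(-8.5358)*max(|-8.5358| - 3.12, 0) = -5.4158
prox(-2.7726) = sign(-2.7726)*max(|-2.7726| - 3.12, 0) = 0.0
prox(x) = [-2.1205, -5.4158, 0.0]
||prox(x)||_1 = 2.1205 + 5.4158 + 0.0 = 7.5363


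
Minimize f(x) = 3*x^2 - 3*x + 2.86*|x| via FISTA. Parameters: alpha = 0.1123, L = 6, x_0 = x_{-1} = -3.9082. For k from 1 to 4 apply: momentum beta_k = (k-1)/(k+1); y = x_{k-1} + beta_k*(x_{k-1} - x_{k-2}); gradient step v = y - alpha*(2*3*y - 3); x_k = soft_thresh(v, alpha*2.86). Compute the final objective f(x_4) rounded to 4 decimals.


FISTA on f(x) = 3*x^2 - 3*x + 2.86*|x|
L = 6, alpha = 0.1123
Iteration 1: beta = 0.0, y = -3.9082 + 0.0*(-3.9082 + 3.9082) = -3.9082
  grad(y) = -26.4492, v = y - alpha*grad = -0.938
  prox(v) = soft_thresh(-0.938, 0.3212) = -0.6168
Iteration 2: beta = 0.3333, y = -0.6168 + 0.3333*(-0.6168 + 3.9082) = 0.4804
  grad(y) = -0.1178, v = y - alpha*grad = 0.4936
  prox(v) = soft_thresh(0.4936, 0.3212) = 0.1724
Iteration 3: beta = 0.5, y = 0.1724 + 0.5*(0.1724 + 0.6168) = 0.567
  grad(y) = 0.4021, v = y - alpha*grad = 0.5219
  prox(v) = soft_thresh(0.5219, 0.3212) = 0.2007
Iteration 4: beta = 0.6, y = 0.2007 + 0.6*(0.2007 - 0.1724) = 0.2176
  grad(y) = -1.6942, v = y - alpha*grad = 0.4079
  prox(v) = soft_thresh(0.4079, 0.3212) = 0.0867
f(x_4) = 3*0.0867^2 - 3*0.0867 + 2.86*|0.0867| = 0.0104


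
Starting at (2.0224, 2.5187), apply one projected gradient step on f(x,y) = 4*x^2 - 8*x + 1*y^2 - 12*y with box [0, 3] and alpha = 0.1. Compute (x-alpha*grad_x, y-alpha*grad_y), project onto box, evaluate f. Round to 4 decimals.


Step 1: Compute gradient at (2.0224, 2.5187).
grad_x = 2*4*2.0224 - 8 = 8.1792
grad_y = 2*1*2.5187 - 12 = -6.9626
Step 2: Gradient step.
x_raw = 2.0224 - 0.1*8.1792 = 1.2045
y_raw = 2.5187 - 0.1*-6.9626 = 3.215
Step 3: Project onto [0, 3].
x_proj = clip(1.2045) = 1.2045
y_proj = clip(3.215) = 3.0
Step 4: Evaluate f.
f(1.2045, 3.0) = -30.8328


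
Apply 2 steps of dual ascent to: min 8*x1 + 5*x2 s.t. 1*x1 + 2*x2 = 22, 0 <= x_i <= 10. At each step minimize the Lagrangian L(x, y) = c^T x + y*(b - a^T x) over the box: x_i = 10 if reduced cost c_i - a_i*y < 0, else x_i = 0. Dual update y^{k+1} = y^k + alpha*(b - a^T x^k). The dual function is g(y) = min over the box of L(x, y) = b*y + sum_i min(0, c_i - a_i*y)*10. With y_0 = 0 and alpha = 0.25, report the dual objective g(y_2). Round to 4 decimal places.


Dual ascent for LP: min 8*x1 + 5*x2, 1*x1 + 2*x2 = 22, 0 <= x_i <= 10
Step 1: y^k = 0.0, reduced costs: (8.0, 5.0)
  x^k = (0.0, 0.0), subgradient = b - a^T x = 22.0
  y^{k+1} = 0.0 + 0.25*22.0 = 5.5
Step 2: y^k = 5.5, reduced costs: (2.5, -6.0)
  x^k = (0.0, 10.0), subgradient = b - a^T x = 2.0
  y^{k+1} = 5.5 + 0.25*2.0 = 6.0
Dual objective at y_2 = 6.0: reduced costs (2.0, -7.0), box minimizer x = (0.0, 10.0)
g(y_2) = b*y + (c1 - a1*y)*x1 + (c2 - a2*y)*x2 = 22*6.0 + 2.0*0.0 + (-7.0)*10.0 = 132.0 + 0.0 - 70.0 = 62.0


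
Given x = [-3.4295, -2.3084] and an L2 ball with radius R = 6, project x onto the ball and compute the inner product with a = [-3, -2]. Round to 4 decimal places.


Step 1: Compute ||x|| (intermediates to 6 decimals).
||x|| = sqrt((-3.4295)^2 + (-2.3084)^2) = 4.134027
Step 2: Project.
Since ||x|| <= R, proj = x (no scaling needed).
proj(x) = [-3.4295, -2.3084]
Step 3: Dot product.
a^T * proj(x) = -3*(-3.4295) - 2*(-2.3084) = 14.9053


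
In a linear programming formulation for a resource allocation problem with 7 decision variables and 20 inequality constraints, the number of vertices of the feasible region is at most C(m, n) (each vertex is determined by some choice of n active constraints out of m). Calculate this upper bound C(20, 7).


Each vertex corresponds to some choice of n active constraints out of m, so the number of vertices is at most C(m, n) = m! / (n!(m-n)!).
m = 20, n = 7
Numerator: 20 * 19 * 18 * 17 * 16 * 15 * 14
Denominator: 7! = 5040
C(20, 7) = 77520


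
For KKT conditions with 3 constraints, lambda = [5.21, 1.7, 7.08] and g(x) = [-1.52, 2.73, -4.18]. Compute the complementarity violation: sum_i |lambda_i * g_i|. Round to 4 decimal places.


KKT complementary slackness check:
lambda_1 * g_1 = 5.21 * -1.52 = -7.9192
lambda_2 * g_2 = 1.7 * 2.73 = 4.641
lambda_3 * g_3 = 7.08 * -4.18 = -29.5944
Total violation = 7.9192 + 4.641 + 29.5944 = 42.1546


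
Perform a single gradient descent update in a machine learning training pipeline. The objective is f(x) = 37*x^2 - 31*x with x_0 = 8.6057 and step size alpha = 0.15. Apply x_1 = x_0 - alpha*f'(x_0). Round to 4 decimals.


We compute the gradient at x_0 and apply the update.
f'(x) = 74*x - 31
f'(8.6057) = 74*8.6057 - 31 = 605.8218
x_1 = 8.6057 - 0.15*605.8218 = -82.2676


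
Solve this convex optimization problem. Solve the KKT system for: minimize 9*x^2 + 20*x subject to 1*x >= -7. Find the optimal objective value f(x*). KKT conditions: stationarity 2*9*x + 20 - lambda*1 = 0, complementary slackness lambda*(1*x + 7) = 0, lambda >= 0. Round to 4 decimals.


Step 1: Try lambda = 0 (constraint inactive).
Stationarity: 2*9*x + 20 = 0
x* = -20/(2*9) = -10/9 = -1.1111 (rounded; the exact value -10/9 is used below)
Check constraint: 1*-1.1111 = -1.1111 >= -7 -- satisfied.
Step 2: Compute optimal value.
f(x*) = 9*(-10/9)^2 + 20*(-10/9) = -11.1111


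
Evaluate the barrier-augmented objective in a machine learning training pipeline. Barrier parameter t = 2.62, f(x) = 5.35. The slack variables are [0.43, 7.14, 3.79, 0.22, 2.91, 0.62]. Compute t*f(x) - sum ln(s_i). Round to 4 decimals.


Step 1: Compute log-barrier.
ln values: [-0.844, 1.9657, 1.3324, -1.5141, 1.0682, -0.478]
phi = -(-0.844 + 1.9657 + 1.3324 - 1.5141 + 1.0682 - 0.478) = -1.5301
Step 2: Compute augmented objective.
t*f(x) = 2.62*5.35 = 14.017
Total = 14.017 - 1.5301 = 12.4869


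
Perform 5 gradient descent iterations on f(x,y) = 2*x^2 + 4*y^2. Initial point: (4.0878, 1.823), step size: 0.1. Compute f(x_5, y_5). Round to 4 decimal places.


Gradient descent on f(x,y) = 2*x^2 + 4*y^2.
Starting point: (4.0878, 1.823), alpha = 0.1
Step 1: grad_x = 2*2*4.0878 = 16.3512, grad_y = 2*4*1.823 = 14.584
  x_1 = 4.0878 - 0.1*16.3512 = 2.4527
  y_1 = 1.823 - 0.1*14.584 = 0.3646
Step 2: grad_x = 2*2*2.4527 = 9.8107, grad_y = 2*4*0.3646 = 2.9168
  x_2 = 2.4527 - 0.1*9.8107 = 1.4716
  y_2 = 0.3646 - 0.1*2.9168 = 0.0729
Step 3: grad_x = 2*2*1.4716 = 5.8864, grad_y = 2*4*0.0729 = 0.5834
  x_3 = 1.4716 - 0.1*5.8864 = 0.883
  y_3 = 0.0729 - 0.1*0.5834 = 0.0146
Step 4: grad_x = 2*2*0.883 = 3.5319, grad_y = 2*4*0.0146 = 0.1167
  x_4 = 0.883 - 0.1*3.5319 = 0.5298
  y_4 = 0.0146 - 0.1*0.1167 = 0.0029
Step 5: grad_x = 2*2*0.5298 = 2.1191, grad_y = 2*4*0.0029 = 0.0233
  x_5 = 0.5298 - 0.1*2.1191 = 0.3179
  y_5 = 0.0029 - 0.1*0.0233 = 0.0006
f(0.3179, 0.0006) = 2*0.3179^2 + 4*0.0006^2 = 0.2021


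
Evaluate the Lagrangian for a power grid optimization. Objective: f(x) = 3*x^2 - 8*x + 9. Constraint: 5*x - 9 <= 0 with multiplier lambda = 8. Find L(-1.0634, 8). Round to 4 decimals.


Step 1: Evaluate f(x).
f(-1.0634) = 3*(-1.0634)^2 - 8*(-1.0634) + 9 = 20.8997
Step 2: Evaluate g(x).
g(-1.0634) = 5*-1.0634 - 9 = -14.317
Step 3: Compute Lagrangian.
L = 20.8997 + 8*-14.317 = -93.6363


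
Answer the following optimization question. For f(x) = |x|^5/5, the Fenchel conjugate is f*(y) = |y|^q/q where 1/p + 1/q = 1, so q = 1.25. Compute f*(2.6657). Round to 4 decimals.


The conjugate exponent q satisfies 1/p + 1/q = 1.
p = 5, so q = 5/(5 - 1) = 1.25
|y|^q = 2.6657^1.25 = 3.4062
f*(2.6657) = 3.4062 / 1.25 = 2.7249


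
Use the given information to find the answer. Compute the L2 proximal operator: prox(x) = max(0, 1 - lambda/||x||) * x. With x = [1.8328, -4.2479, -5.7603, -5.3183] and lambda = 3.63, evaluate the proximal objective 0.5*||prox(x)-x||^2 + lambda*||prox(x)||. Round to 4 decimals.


Step 1: Compute ||x||.
||x|| = 9.1033
Step 2: Compute scaling factor.
scale = max(0, 1 - 3.63/9.1033) = 0.6012
Step 3: prox(x) = [1.102, -2.554, -3.4633, -3.1976]
||prox(x)|| = 5.4733
Step 4: Proximal objective.
0.5*||prox-x||^2 = 6.5885
lambda*||prox|| = 19.8681
Total = 26.4564


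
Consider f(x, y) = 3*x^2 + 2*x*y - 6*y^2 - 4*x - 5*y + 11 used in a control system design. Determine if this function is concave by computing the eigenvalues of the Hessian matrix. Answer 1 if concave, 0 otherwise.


The Hessian of f(x,y) = 3*x^2 + 2*x*y - 6*y^2 - 4*x - 5*y + 11 is:
H = [[6, 2], [2, -12]]
Trace = 6 - 12 = -6
Determinant = 6*-12 - (2)^2 = -76
Discriminant = (-6)^2 - 4*-76 = 340.0
Eigenvalues: lambda_1 = -12.2195, lambda_2 = 6.2195
The function is not concave.

0


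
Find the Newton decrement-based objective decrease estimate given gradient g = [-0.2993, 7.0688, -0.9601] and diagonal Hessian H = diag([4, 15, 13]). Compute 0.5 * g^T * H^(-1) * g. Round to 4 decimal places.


Step 1: H is diagonal, so H^(-1) * g = [-0.0748, 0.4713, -0.0739].
Step 2: g^T H^(-1) g = sum_i g_i^2 / H_ii
  = (-0.2993)^2/4 + (7.0688)^2/15 + (-0.9601)^2/13
  = 0.0224 + 3.3312 + 0.0709 = 3.4245
Step 3: Objective decrease = 0.5 * g^T H^(-1) g = 1.7122


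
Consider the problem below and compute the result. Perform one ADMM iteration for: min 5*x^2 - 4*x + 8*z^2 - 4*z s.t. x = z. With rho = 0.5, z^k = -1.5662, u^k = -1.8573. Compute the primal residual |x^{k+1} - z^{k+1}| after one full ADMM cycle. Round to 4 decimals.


ADMM iteration with rho = 0.5, z^k = -1.5662, u^k = -1.8573
Step 1: x-update.
Minimize 5*x^2 - 4*x + (0.5/2)*(x + 1.5662 - 1.8573)^2
FOC: (2*5 + 0.5)*x = 4 + 0.5*(-1.5662 + 1.8573)
x^{k+1} = 0.3948
Step 2: z-update.
Minimize 8*z^2 - 4*z + (0.5/2)*(0.3948 - z - 1.8573)^2
FOC: (2*8 + 0.5)*z = 4 + 0.5*(0.3948 - 1.8573)
z^{k+1} = 0.1981
Step 3: u-update.
u^{k+1} = -1.8573 + 0.3948 - 0.1981 = -1.6606
Step 4: Primal residual = |0.3948 - 0.1981| = 0.1967


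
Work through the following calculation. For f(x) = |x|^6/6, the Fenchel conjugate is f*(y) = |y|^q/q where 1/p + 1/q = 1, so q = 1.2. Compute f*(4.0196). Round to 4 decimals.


The conjugate exponent q satisfies 1/p + 1/q = 1.
p = 6, so q = 6/(6 - 1) = 1.2
|y|^q = 4.0196^1.2 = 5.3091
f*(4.0196) = 5.3091 / 1.2 = 4.4242


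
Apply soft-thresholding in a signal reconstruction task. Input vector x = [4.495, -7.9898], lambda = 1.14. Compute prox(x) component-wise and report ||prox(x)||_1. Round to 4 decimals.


Soft-thresholding with lambda = 1.14:
prox(4.495) = sign(4.495)*max(|4.495| - 1.14, 0) = 3.355
prox(-7.9898) = sign(-7.9898)*max(|-7.9898| - 1.14, 0) = -6.8498
prox(x) = [3.355, -6.8498]
||prox(x)||_1 = 3.355 + 6.8498 = 10.2048


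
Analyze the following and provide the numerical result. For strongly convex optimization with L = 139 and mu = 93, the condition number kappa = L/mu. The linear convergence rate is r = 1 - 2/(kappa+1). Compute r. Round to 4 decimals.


Step 1: Compute the condition number.
kappa = L/mu = 139/93 = 1.4946
Step 2: Compute the convergence rate.
r = 1 - 2/(kappa + 1) = 1 - 2*mu/(L + mu) = (L - mu)/(L + mu) = 46/232 = 0.1983


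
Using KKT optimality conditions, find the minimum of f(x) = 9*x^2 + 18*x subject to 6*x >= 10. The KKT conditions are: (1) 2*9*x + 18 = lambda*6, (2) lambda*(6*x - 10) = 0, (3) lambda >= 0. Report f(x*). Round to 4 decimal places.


Step 1: Try lambda = 0 (constraint inactive).
x_unc = -18/(2*9) = -1.0
Check: 6*-1.0 = -6.0 < 10 -- violated!
Step 2: Constraint must be active: 6*x = 10
x* = 10/6 = 5/3 = 1.6667 (rounded; the exact value 5/3 is used below)
lambda = (2*9*(5/3) + 18)/6 = 8.0
Step 3: Compute optimal value.
f(x*) = 9*(5/3)^2 + 18*(5/3) = 55.0


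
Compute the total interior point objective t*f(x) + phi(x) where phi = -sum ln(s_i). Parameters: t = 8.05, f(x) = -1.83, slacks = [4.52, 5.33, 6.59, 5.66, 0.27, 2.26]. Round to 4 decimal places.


Step 1: Compute log-barrier.
ln values: [1.5085, 1.6734, 1.8856, 1.7334, -1.3093, 0.8154]
phi = -(1.5085 + 1.6734 + 1.8856 + 1.7334 - 1.3093 + 0.8154) = -6.3069
Step 2: Compute augmented objective.
t*f(x) = 8.05*-1.83 = -14.7315
Total = -14.7315 - 6.3069 = -21.0384


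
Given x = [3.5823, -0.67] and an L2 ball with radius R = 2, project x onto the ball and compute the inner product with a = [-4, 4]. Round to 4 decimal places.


Step 1: Compute ||x|| (intermediates to 6 decimals).
||x|| = sqrt(3.5823^2 + (-0.67)^2) = 3.644417
Step 2: Project.
Since ||x|| > R, scale = R/||x|| = 2/3.644417 = 0.548785, proj(x) = scale * x
proj(x) = [1.965913, -0.367686]
Step 3: Dot product.
a^T * proj(x) = -4*1.965913 + 4*(-0.367686) = -9.3344


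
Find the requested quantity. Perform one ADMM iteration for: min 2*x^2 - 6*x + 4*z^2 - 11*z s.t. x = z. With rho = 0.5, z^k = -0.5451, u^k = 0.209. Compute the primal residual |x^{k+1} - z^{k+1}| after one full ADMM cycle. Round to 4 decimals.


ADMM iteration with rho = 0.5, z^k = -0.5451, u^k = 0.209
Step 1: x-update.
Minimize 2*x^2 - 6*x + (0.5/2)*(x + 0.5451 + 0.209)^2
FOC: (2*2 + 0.5)*x = 6 + 0.5*(-0.5451 - 0.209)
x^{k+1} = 1.2495
Step 2: z-update.
Minimize 4*z^2 - 11*z + (0.5/2)*(1.2495 - z + 0.209)^2
FOC: (2*4 + 0.5)*z = 11 + 0.5*(1.2495 + 0.209)
z^{k+1} = 1.3799
Step 3: u-update.
u^{k+1} = 0.209 + 1.2495 - 1.3799 = 0.0786
Step 4: Primal residual = |1.2495 - 1.3799| = 0.1304


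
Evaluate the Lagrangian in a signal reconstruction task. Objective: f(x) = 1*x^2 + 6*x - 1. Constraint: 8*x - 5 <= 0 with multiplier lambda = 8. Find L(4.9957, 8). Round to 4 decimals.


Step 1: Evaluate f(x).
f(4.9957) = 1*4.9957^2 + 6*4.9957 - 1 = 53.9312
Step 2: Evaluate g(x).
g(4.9957) = 8*4.9957 - 5 = 34.9656
Step 3: Compute Lagrangian.
L = 53.9312 + 8*34.9656 = 333.656


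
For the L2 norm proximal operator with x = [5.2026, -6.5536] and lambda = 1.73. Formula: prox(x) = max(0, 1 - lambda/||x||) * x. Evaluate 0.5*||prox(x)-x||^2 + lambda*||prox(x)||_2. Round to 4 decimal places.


Step 1: Compute ||x||.
||x|| = 8.3676
Step 2: Compute scaling factor.
scale = max(0, 1 - 1.73/8.3676) = 0.7933
Step 3: prox(x) = [4.127, -5.1986]
||prox(x)|| = 6.6376
Step 4: Proximal objective.
0.5*||prox-x||^2 = 1.4965
lambda*||prox|| = 11.483
Total = 12.9795


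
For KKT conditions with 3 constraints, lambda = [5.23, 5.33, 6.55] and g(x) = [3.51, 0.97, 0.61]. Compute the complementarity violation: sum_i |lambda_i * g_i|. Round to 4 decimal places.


KKT complementary slackness check:
lambda_1 * g_1 = 5.23 * 3.51 = 18.3573
lambda_2 * g_2 = 5.33 * 0.97 = 5.1701
lambda_3 * g_3 = 6.55 * 0.61 = 3.9955
Total violation = 18.3573 + 5.1701 + 3.9955 = 27.5229


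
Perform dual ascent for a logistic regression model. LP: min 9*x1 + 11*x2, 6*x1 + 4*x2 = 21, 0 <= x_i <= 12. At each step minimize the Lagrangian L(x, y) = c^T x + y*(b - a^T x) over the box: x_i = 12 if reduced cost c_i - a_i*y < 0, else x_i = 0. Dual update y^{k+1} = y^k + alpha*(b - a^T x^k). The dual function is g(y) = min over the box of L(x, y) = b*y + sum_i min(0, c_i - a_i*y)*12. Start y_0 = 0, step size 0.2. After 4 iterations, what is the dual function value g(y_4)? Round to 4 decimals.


Dual ascent for LP: min 9*x1 + 11*x2, 6*x1 + 4*x2 = 21, 0 <= x_i <= 12
Step 1: y^k = 0.0, reduced costs: (9.0, 11.0)
  x^k = (0.0, 0.0), subgradient = b - a^T x = 21.0
  y^{k+1} = 0.0 + 0.2*21.0 = 4.2
Step 2: y^k = 4.2, reduced costs: (-16.2, -5.8)
  x^k = (12.0, 12.0), subgradient = b - a^T x = -99.0
  y^{k+1} = 4.2 + 0.2*-99.0 = -15.6
Step 3: y^k = -15.6, reduced costs: (102.6, 73.4)
  x^k = (0.0, 0.0), subgradient = b - a^T x = 21.0
  y^{k+1} = -15.6 + 0.2*21.0 = -11.4
Step 4: y^k = -11.4, reduced costs: (77.4, 56.6)
  x^k = (0.0, 0.0), subgradient = b - a^T x = 21.0
  y^{k+1} = -11.4 + 0.2*21.0 = -7.2
Dual objective at y_4 = -7.2: reduced costs (52.2, 39.8), box minimizer x = (0.0, 0.0)
g(y_4) = b*y + (c1 - a1*y)*x1 + (c2 - a2*y)*x2 = 21*(-7.2) + 52.2*0.0 + 39.8*0.0 = -151.2 + 0.0 + 0.0 = -151.2


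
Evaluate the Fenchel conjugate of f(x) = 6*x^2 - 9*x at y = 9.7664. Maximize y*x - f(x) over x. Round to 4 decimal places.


f*(y) = sup_x {y*x - a*x^2 - b*x} = sup_x {(y-b)*x - a*x^2}
FOC: (y - b) - 2a*x = 0 => x* = (y - b)/(2a)
x* = (9.7664 + 9)/(2*6) = 1.5639
f*(9.7664) = (y-b)^2/(4a) = (9.7664 + 9)^2/(4*6)
= 352.1778/24 = 14.6741


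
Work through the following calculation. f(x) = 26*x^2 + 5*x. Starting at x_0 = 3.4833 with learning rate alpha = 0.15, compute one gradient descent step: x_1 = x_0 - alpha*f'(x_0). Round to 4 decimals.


We compute the gradient at x_0 and apply the update.
f'(x) = 52*x + 5
f'(3.4833) = 52*3.4833 + 5 = 186.1316
x_1 = 3.4833 - 0.15*186.1316 = -24.4364


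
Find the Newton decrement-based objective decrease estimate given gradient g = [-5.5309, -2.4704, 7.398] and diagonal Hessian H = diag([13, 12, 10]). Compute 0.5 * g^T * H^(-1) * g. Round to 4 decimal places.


Step 1: H is diagonal, so H^(-1) * g = [-0.4255, -0.2059, 0.7398].
Step 2: g^T H^(-1) g = sum_i g_i^2 / H_ii
  = (-5.5309)^2/13 + (-2.4704)^2/12 + (7.398)^2/10
  = 2.3531 + 0.5086 + 5.473 = 8.3348
Step 3: Objective decrease = 0.5 * g^T H^(-1) g = 4.1674


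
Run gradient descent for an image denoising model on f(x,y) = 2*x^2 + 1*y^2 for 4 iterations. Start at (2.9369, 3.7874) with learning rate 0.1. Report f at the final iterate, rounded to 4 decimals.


Gradient descent on f(x,y) = 2*x^2 + 1*y^2.
Starting point: (2.9369, 3.7874), alpha = 0.1
Step 1: grad_x = 2*2*2.9369 = 11.7476, grad_y = 2*1*3.7874 = 7.5748
  x_1 = 2.9369 - 0.1*11.7476 = 1.7621
  y_1 = 3.7874 - 0.1*7.5748 = 3.0299
Step 2: grad_x = 2*2*1.7621 = 7.0486, grad_y = 2*1*3.0299 = 6.0598
  x_2 = 1.7621 - 0.1*7.0486 = 1.0573
  y_2 = 3.0299 - 0.1*6.0598 = 2.4239
Step 3: grad_x = 2*2*1.0573 = 4.2291, grad_y = 2*1*2.4239 = 4.8479
  x_3 = 1.0573 - 0.1*4.2291 = 0.6344
  y_3 = 2.4239 - 0.1*4.8479 = 1.9391
Step 4: grad_x = 2*2*0.6344 = 2.5375, grad_y = 2*1*1.9391 = 3.8783
  x_4 = 0.6344 - 0.1*2.5375 = 0.3806
  y_4 = 1.9391 - 0.1*3.8783 = 1.5513
f(0.3806, 1.5513) = 2*0.3806^2 + 1*1.5513^2 = 2.6963


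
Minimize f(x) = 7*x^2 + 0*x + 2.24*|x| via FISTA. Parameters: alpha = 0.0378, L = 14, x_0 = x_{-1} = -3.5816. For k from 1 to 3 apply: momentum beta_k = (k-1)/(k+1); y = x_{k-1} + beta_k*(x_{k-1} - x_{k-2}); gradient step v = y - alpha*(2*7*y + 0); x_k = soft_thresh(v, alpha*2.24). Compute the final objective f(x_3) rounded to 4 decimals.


FISTA on f(x) = 7*x^2 + 0*x + 2.24*|x|
L = 14, alpha = 0.0378
Iteration 1: beta = 0.0, y = -3.5816 + 0.0*(-3.5816 + 3.5816) = -3.5816
  grad(y) = -50.1424, v = y - alpha*grad = -1.6862
  prox(v) = soft_thresh(-1.6862, 0.0847) = -1.6015
Iteration 2: beta = 0.3333, y = -1.6015 + 0.3333*(-1.6015 + 3.5816) = -0.9415
  grad(y) = -13.1814, v = y - alpha*grad = -0.4433
  prox(v) = soft_thresh(-0.4433, 0.0847) = -0.3586
Iteration 3: beta = 0.5, y = -0.3586 + 0.5*(-0.3586 + 1.6015) = 0.2629
  grad(y) = 3.6802, v = y - alpha*grad = 0.1238
  prox(v) = soft_thresh(0.1238, 0.0847) = 0.0391
f(x_3) = 7*0.0391^2 + 0*0.0391 + 2.24*|0.0391| = 0.0983


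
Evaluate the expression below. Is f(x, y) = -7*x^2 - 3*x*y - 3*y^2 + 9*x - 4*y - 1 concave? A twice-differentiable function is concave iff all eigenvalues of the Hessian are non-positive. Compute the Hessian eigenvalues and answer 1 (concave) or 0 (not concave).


The Hessian of f(x,y) = -7*x^2 - 3*x*y - 3*y^2 + 9*x - 4*y - 1 is:
H = [[-14, -3], [-3, -6]]
Trace = -14 - 6 = -20
Determinant = -14*-6 - (-3)^2 = 75
Discriminant = (-20)^2 - 4*75 = 100.0
Eigenvalues: lambda_1 = -15.0, lambda_2 = -5.0
The function is concave.

1


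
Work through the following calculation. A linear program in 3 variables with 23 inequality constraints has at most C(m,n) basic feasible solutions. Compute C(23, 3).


Each vertex corresponds to some choice of n active constraints out of m, so the number of vertices is at most C(m, n) = m! / (n!(m-n)!).
m = 23, n = 3
Numerator: 23 * 22 * 21
Denominator: 3! = 6
C(23, 3) = 1771


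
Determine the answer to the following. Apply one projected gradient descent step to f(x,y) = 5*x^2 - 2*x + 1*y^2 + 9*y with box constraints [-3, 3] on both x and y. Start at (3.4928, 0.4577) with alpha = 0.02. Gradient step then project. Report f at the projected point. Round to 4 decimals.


Step 1: Compute gradient at (3.4928, 0.4577).
grad_x = 2*5*3.4928 - 2 = 32.928
grad_y = 2*1*0.4577 + 9 = 9.9154
Step 2: Gradient step.
x_raw = 3.4928 - 0.02*32.928 = 2.8342
y_raw = 0.4577 - 0.02*9.9154 = 0.2594
Step 3: Project onto [-3, 3].
x_proj = clip(2.8342) = 2.8342
y_proj = clip(0.2594) = 0.2594
Step 4: Evaluate f.
f(2.8342, 0.2594) = 36.8979


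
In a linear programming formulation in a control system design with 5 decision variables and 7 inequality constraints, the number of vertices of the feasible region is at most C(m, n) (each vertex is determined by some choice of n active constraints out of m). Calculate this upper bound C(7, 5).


Each vertex corresponds to some choice of n active constraints out of m, so the number of vertices is at most C(m, n) = m! / (n!(m-n)!).
m = 7, n = 5
Numerator: 7 * 6 * 5 * 4 * 3
Denominator: 5! = 120
C(7, 5) = 21


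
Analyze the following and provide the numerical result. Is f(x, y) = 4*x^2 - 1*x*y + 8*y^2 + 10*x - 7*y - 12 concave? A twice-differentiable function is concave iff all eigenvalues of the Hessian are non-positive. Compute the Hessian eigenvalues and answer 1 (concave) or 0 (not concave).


The Hessian of f(x,y) = 4*x^2 - 1*x*y + 8*y^2 + 10*x - 7*y - 12 is:
H = [[8, -1], [-1, 16]]
Trace = 8 + 16 = 24
Determinant = 8*16 - (-1)^2 = 127
Discriminant = (24)^2 - 4*127 = 68.0
Eigenvalues: lambda_1 = 7.8769, lambda_2 = 16.1231
The function is not concave.

0


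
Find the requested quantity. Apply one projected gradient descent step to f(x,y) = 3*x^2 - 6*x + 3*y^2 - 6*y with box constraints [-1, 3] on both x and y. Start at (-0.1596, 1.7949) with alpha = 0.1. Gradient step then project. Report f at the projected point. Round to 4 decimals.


Step 1: Compute gradient at (-0.1596, 1.7949).
grad_x = 2*3*-0.1596 - 6 = -6.9576
grad_y = 2*3*1.7949 - 6 = 4.7694
Step 2: Gradient step.
x_raw = -0.1596 - 0.1*-6.9576 = 0.5362
y_raw = 1.7949 - 0.1*4.7694 = 1.318
Step 3: Project onto [-1, 3].
x_proj = clip(0.5362) = 0.5362
y_proj = clip(1.318) = 1.318
Step 4: Evaluate f.
f(0.5362, 1.318) = -5.0513


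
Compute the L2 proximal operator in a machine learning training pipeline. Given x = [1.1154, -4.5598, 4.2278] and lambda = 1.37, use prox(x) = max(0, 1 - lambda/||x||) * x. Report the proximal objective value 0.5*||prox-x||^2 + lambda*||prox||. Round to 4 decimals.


Step 1: Compute ||x||.
||x|| = 6.3175
Step 2: Compute scaling factor.
scale = max(0, 1 - 1.37/6.3175) = 0.7831
Step 3: prox(x) = [0.8735, -3.571, 3.311]
||prox(x)|| = 4.9475
Step 4: Proximal objective.
0.5*||prox-x||^2 = 0.9385
lambda*||prox|| = 6.7781
Total = 7.7165


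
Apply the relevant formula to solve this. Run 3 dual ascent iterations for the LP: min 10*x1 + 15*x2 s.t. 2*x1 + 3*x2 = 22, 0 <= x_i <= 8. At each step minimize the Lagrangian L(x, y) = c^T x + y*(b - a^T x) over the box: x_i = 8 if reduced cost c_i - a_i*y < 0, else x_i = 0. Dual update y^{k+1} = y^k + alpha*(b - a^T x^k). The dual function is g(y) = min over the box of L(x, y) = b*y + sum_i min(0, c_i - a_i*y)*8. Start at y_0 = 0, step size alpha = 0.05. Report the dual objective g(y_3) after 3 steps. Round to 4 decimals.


Dual ascent for LP: min 10*x1 + 15*x2, 2*x1 + 3*x2 = 22, 0 <= x_i <= 8
Step 1: y^k = 0.0, reduced costs: (10.0, 15.0)
  x^k = (0.0, 0.0), subgradient = b - a^T x = 22.0
  y^{k+1} = 0.0 + 0.05*22.0 = 1.1
Step 2: y^k = 1.1, reduced costs: (7.8, 11.7)
  x^k = (0.0, 0.0), subgradient = b - a^T x = 22.0
  y^{k+1} = 1.1 + 0.05*22.0 = 2.2
Step 3: y^k = 2.2, reduced costs: (5.6, 8.4)
  x^k = (0.0, 0.0), subgradient = b - a^T x = 22.0
  y^{k+1} = 2.2 + 0.05*22.0 = 3.3
Dual objective at y_3 = 3.3: reduced costs (3.4, 5.1), box minimizer x = (0.0, 0.0)
g(y_3) = b*y + (c1 - a1*y)*x1 + (c2 - a2*y)*x2 = 22*3.3 + 3.4*0.0 + 5.1*0.0 = 72.6 + 0.0 + 0.0 = 72.6


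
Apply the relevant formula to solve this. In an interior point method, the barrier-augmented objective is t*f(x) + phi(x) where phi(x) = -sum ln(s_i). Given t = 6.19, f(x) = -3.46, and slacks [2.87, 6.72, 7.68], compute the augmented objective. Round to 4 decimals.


Step 1: Compute log-barrier.
ln values: [1.0543, 1.9051, 2.0386]
phi = -(1.0543 + 1.9051 + 2.0386) = -4.998
Step 2: Compute augmented objective.
t*f(x) = 6.19*-3.46 = -21.4174
Total = -21.4174 - 4.998 = -26.4154


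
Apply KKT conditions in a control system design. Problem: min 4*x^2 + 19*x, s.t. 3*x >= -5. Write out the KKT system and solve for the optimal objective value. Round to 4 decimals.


Step 1: Try lambda = 0 (constraint inactive).
x_unc = -19/(2*4) = -2.375
Check: 3*-2.375 = -7.125 < -5 -- violated!
Step 2: Constraint must be active: 3*x = -5
x* = -5/3 = -1.6667 (rounded; the exact value -5/3 is used below)
lambda = (2*4*(-5/3) + 19)/3 = 1.8889
Step 3: Compute optimal value.
f(x*) = 4*(-5/3)^2 + 19*(-5/3) = -20.5556


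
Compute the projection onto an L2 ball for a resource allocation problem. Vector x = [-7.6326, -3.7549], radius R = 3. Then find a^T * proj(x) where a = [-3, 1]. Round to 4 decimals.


Step 1: Compute ||x|| (intermediates to 6 decimals).
||x|| = sqrt((-7.6326)^2 + (-3.7549)^2) = 8.506225
Step 2: Project.
Since ||x|| > R, scale = R/||x|| = 3/8.506225 = 0.352683, proj(x) = scale * x
proj(x) = [-2.691888, -1.324289]
Step 3: Dot product.
a^T * proj(x) = -3*(-2.691888) + 1*(-1.324289) = 6.7514


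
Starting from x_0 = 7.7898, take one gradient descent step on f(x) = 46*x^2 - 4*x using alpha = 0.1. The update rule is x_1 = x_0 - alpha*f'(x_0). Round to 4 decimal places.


We compute the gradient at x_0 and apply the update.
f'(x) = 92*x - 4
f'(7.7898) = 92*7.7898 - 4 = 712.6616
x_1 = 7.7898 - 0.1*712.6616 = -63.4764


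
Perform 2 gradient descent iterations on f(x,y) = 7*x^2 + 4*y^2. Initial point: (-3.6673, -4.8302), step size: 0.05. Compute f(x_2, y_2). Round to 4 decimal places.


Gradient descent on f(x,y) = 7*x^2 + 4*y^2.
Starting point: (-3.6673, -4.8302), alpha = 0.05
Step 1: grad_x = 2*7*-3.6673 = -51.3422, grad_y = 2*4*-4.8302 = -38.6416
  x_1 = -3.6673 - 0.05*-51.3422 = -1.1002
  y_1 = -4.8302 - 0.05*-38.6416 = -2.8981
Step 2: grad_x = 2*7*-1.1002 = -15.4027, grad_y = 2*4*-2.8981 = -23.185
  x_2 = -1.1002 - 0.05*-15.4027 = -0.3301
  y_2 = -2.8981 - 0.05*-23.185 = -1.7389
f(-0.3301, -1.7389) = 7*(-0.3301)^2 + 4*(-1.7389)^2 = 12.8573


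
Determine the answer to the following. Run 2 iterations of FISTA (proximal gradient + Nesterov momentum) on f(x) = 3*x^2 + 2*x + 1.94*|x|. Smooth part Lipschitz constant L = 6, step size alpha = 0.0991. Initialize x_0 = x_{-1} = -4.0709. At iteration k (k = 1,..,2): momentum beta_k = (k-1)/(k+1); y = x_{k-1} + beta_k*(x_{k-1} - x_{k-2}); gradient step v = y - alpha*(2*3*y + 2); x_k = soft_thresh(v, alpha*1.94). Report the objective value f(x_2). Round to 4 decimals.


FISTA on f(x) = 3*x^2 + 2*x + 1.94*|x|
L = 6, alpha = 0.0991
Iteration 1: beta = 0.0, y = -4.0709 + 0.0*(-4.0709 + 4.0709) = -4.0709
  grad(y) = -22.4254, v = y - alpha*grad = -1.8485
  prox(v) = soft_thresh(-1.8485, 0.1923) = -1.6563
Iteration 2: beta = 0.3333, y = -1.6563 + 0.3333*(-1.6563 + 4.0709) = -0.8514
  grad(y) = -3.1085, v = y - alpha*grad = -0.5434
  prox(v) = soft_thresh(-0.5434, 0.1923) = -0.3511
f(x_2) = 3*(-0.3511)^2 + 2*(-0.3511) + 1.94*|-0.3511| = 0.3488


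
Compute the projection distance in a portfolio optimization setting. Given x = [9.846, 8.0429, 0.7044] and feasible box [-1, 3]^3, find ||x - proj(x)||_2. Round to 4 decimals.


Project each component onto [-1, 3].
clip(9.846) = 3.0, clip(8.0429) = 3.0, clip(0.7044) = 0.7044
Projection = [3.0, 3.0, 0.7044]
Squared diffs: [46.8677, 25.4308, 0.0]
Distance = sqrt(72.2985) = 8.5029


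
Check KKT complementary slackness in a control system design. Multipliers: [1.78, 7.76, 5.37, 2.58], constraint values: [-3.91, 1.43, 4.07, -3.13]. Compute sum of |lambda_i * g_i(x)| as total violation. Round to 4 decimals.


KKT complementary slackness check:
lambda_1 * g_1 = 1.78 * -3.91 = -6.9598
lambda_2 * g_2 = 7.76 * 1.43 = 11.0968
lambda_3 * g_3 = 5.37 * 4.07 = 21.8559
lambda_4 * g_4 = 2.58 * -3.13 = -8.0754
Total violation = 6.9598 + 11.0968 + 21.8559 + 8.0754 = 47.9879


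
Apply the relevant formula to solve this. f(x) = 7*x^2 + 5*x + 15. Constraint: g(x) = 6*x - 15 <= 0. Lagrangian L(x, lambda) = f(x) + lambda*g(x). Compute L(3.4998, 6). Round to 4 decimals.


Step 1: Evaluate f(x).
f(3.4998) = 7*3.4998^2 + 5*3.4998 + 15 = 118.2392
Step 2: Evaluate g(x).
g(3.4998) = 6*3.4998 - 15 = 5.9988
Step 3: Compute Lagrangian.
L = 118.2392 + 6*5.9988 = 154.232


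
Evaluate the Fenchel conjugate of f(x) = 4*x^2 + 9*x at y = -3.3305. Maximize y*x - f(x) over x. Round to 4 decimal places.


f*(y) = sup_x {y*x - a*x^2 - b*x} = sup_x {(y-b)*x - a*x^2}
FOC: (y - b) - 2a*x = 0 => x* = (y - b)/(2a)
x* = (-3.3305 - 9)/(2*4) = -1.5413
f*(-3.3305) = (y-b)^2/(4a) = (-3.3305 - 9)^2/(4*4)
= 152.0412/16 = 9.5026


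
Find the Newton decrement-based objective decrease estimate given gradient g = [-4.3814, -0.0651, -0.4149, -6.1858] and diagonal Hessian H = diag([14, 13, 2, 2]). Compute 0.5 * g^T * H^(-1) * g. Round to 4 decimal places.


Step 1: H is diagonal, so H^(-1) * g = [-0.313, -0.005, -0.2075, -3.0929].
Step 2: g^T H^(-1) g = sum_i g_i^2 / H_ii
  = (-4.3814)^2/14 + (-0.0651)^2/13 + (-0.4149)^2/2 + (-6.1858)^2/2
  = 1.3712 + 0.0003 + 0.0861 + 19.1321 = 20.5896
Step 3: Objective decrease = 0.5 * g^T H^(-1) g = 10.2948


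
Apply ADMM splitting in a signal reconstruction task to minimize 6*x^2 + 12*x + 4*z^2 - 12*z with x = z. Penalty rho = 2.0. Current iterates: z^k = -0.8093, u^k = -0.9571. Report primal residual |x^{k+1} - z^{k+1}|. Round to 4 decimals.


ADMM iteration with rho = 2.0, z^k = -0.8093, u^k = -0.9571
Step 1: x-update.
Minimize 6*x^2 + 12*x + (2.0/2)*(x + 0.8093 - 0.9571)^2
FOC: (2*6 + 2.0)*x = -12 + 2.0*(-0.8093 + 0.9571)
x^{k+1} = -0.836
Step 2: z-update.
Minimize 4*z^2 - 12*z + (2.0/2)*(-0.836 - z - 0.9571)^2
FOC: (2*4 + 2.0)*z = 12 + 2.0*(-0.836 - 0.9571)
z^{k+1} = 0.8414
Step 3: u-update.
u^{k+1} = -0.9571 - 0.836 - 0.8414 = -2.6345
Step 4: Primal residual = |-0.836 - 0.8414| = 1.6774


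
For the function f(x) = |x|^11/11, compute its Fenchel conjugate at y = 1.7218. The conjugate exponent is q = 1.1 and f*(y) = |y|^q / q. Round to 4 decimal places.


The conjugate exponent q satisfies 1/p + 1/q = 1.
p = 11, so q = 11/(11 - 1) = 1.1
|y|^q = 1.7218^1.1 = 1.8179
f*(1.7218) = 1.8179 / 1.1 = 1.6527


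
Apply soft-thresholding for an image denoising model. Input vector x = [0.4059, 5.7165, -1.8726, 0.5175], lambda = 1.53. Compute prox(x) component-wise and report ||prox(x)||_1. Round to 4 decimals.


Soft-thresholding with lambda = 1.53:
prox(0.4059) = sign(0.4059)*max(|0.4059| - 1.53, 0) = 0.0
prox(5.7165) = sign(5.7165)*max(|5.7165| - 1.53, 0) = 4.1865
prox(-1.8726) = sign(-1.8726)*max(|-1.8726| - 1.53, 0) = -0.3426
prox(0.5175) = sign(0.5175)*max(|0.5175| - 1.53, 0) = 0.0
prox(x) = [0.0, 4.1865, -0.3426, 0.0]
||prox(x)||_1 = 0.0 + 4.1865 + 0.3426 + 0.0 = 4.5291


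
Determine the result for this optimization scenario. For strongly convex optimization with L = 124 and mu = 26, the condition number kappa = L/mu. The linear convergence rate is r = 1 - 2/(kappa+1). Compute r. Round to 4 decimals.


Step 1: Compute the condition number.
kappa = L/mu = 124/26 = 4.7692
Step 2: Compute the convergence rate.
r = 1 - 2/(kappa + 1) = 1 - 2*mu/(L + mu) = (L - mu)/(L + mu) = 98/150 = 0.6533
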